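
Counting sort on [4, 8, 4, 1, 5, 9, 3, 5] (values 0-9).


Input: [4, 8, 4, 1, 5, 9, 3, 5]
Counts: [0, 1, 0, 1, 2, 2, 0, 0, 1, 1]

Sorted: [1, 3, 4, 4, 5, 5, 8, 9]


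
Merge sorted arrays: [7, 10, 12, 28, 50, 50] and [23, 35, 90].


Take 7 from A
Take 10 from A
Take 12 from A
Take 23 from B
Take 28 from A
Take 35 from B
Take 50 from A
Take 50 from A

Merged: [7, 10, 12, 23, 28, 35, 50, 50, 90]


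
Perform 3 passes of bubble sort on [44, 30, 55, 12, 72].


Initial: [44, 30, 55, 12, 72]
Pass 1: [30, 44, 12, 55, 72] (2 swaps)
Pass 2: [30, 12, 44, 55, 72] (1 swaps)
Pass 3: [12, 30, 44, 55, 72] (1 swaps)

After 3 passes: [12, 30, 44, 55, 72]


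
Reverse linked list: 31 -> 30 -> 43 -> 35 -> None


Step 1: curr=31, set curr.next=prev(None) | reversed so far: 31
Step 2: curr=30, set curr.next=prev(31) | reversed so far: 30 -> 31
Step 3: curr=43, set curr.next=prev(30) | reversed so far: 43 -> 30 -> 31
Step 4: curr=35, set curr.next=prev(43) | reversed so far: 35 -> 43 -> 30 -> 31

35 -> 43 -> 30 -> 31 -> None


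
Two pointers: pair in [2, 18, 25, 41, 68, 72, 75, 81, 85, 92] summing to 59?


lo=0(2)+hi=9(92)=94
lo=0(2)+hi=8(85)=87
lo=0(2)+hi=7(81)=83
lo=0(2)+hi=6(75)=77
lo=0(2)+hi=5(72)=74
lo=0(2)+hi=4(68)=70
lo=0(2)+hi=3(41)=43
lo=1(18)+hi=3(41)=59

Yes: 18+41=59


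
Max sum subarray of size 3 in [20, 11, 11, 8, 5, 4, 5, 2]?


[0:3]: 42
[1:4]: 30
[2:5]: 24
[3:6]: 17
[4:7]: 14
[5:8]: 11

Max: 42 at [0:3]


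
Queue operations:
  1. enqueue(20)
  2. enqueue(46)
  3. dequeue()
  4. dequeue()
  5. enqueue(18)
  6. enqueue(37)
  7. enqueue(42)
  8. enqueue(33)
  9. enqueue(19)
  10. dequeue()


enqueue(20) -> [20]
enqueue(46) -> [20, 46]
dequeue()->20, [46]
dequeue()->46, []
enqueue(18) -> [18]
enqueue(37) -> [18, 37]
enqueue(42) -> [18, 37, 42]
enqueue(33) -> [18, 37, 42, 33]
enqueue(19) -> [18, 37, 42, 33, 19]
dequeue()->18, [37, 42, 33, 19]

Final queue: [37, 42, 33, 19]


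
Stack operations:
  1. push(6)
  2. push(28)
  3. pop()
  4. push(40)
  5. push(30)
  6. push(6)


push(6) -> [6]
push(28) -> [6, 28]
pop()->28, [6]
push(40) -> [6, 40]
push(30) -> [6, 40, 30]
push(6) -> [6, 40, 30, 6]

Final stack: [6, 40, 30, 6]


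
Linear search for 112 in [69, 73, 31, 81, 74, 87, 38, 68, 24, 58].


i=0: 69!=112
i=1: 73!=112
i=2: 31!=112
i=3: 81!=112
i=4: 74!=112
i=5: 87!=112
i=6: 38!=112
i=7: 68!=112
i=8: 24!=112
i=9: 58!=112

Not found, 10 comps


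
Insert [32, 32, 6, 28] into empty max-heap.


Insert 32: [32]
Insert 32: [32, 32]
Insert 6: [32, 32, 6]
Insert 28: [32, 32, 6, 28]

Final heap: [32, 32, 6, 28]


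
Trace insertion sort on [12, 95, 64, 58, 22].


Initial: [12, 95, 64, 58, 22]
Insert 95: [12, 95, 64, 58, 22]
Insert 64: [12, 64, 95, 58, 22]
Insert 58: [12, 58, 64, 95, 22]
Insert 22: [12, 22, 58, 64, 95]

Sorted: [12, 22, 58, 64, 95]


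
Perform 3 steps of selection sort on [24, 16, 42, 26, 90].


Initial: [24, 16, 42, 26, 90]
Step 1: min=16 at 1
  Swap: [16, 24, 42, 26, 90]
Step 2: min=24 at 1
  Swap: [16, 24, 42, 26, 90]
Step 3: min=26 at 3
  Swap: [16, 24, 26, 42, 90]

After 3 steps: [16, 24, 26, 42, 90]


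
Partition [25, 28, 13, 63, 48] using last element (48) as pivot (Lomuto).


Pivot: 48
  25 <= 48: advance i (no swap)
  28 <= 48: advance i (no swap)
  13 <= 48: advance i (no swap)
Place pivot at 3: [25, 28, 13, 48, 63]

Partitioned: [25, 28, 13, 48, 63]


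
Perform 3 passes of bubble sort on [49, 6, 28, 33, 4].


Initial: [49, 6, 28, 33, 4]
Pass 1: [6, 28, 33, 4, 49] (4 swaps)
Pass 2: [6, 28, 4, 33, 49] (1 swaps)
Pass 3: [6, 4, 28, 33, 49] (1 swaps)

After 3 passes: [6, 4, 28, 33, 49]


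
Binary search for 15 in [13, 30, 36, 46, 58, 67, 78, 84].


Step 1: lo=0, hi=7, mid=3, val=46
Step 2: lo=0, hi=2, mid=1, val=30
Step 3: lo=0, hi=0, mid=0, val=13

Not found


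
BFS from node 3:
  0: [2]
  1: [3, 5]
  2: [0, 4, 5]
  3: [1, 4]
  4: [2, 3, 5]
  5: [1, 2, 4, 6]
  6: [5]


Visit 3, enqueue [1, 4]
Visit 1, enqueue [5]
Visit 4, enqueue [2]
Visit 5, enqueue [6]
Visit 2, enqueue [0]
Visit 6, enqueue []
Visit 0, enqueue []

BFS order: [3, 1, 4, 5, 2, 6, 0]


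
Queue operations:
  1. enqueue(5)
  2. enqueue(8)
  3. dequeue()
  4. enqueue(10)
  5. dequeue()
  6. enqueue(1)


enqueue(5) -> [5]
enqueue(8) -> [5, 8]
dequeue()->5, [8]
enqueue(10) -> [8, 10]
dequeue()->8, [10]
enqueue(1) -> [10, 1]

Final queue: [10, 1]


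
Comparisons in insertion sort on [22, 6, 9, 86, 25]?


Algorithm: insertion sort
Input: [22, 6, 9, 86, 25]
Sorted: [6, 9, 22, 25, 86]

6


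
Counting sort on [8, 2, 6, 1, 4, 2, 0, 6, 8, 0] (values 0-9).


Input: [8, 2, 6, 1, 4, 2, 0, 6, 8, 0]
Counts: [2, 1, 2, 0, 1, 0, 2, 0, 2, 0]

Sorted: [0, 0, 1, 2, 2, 4, 6, 6, 8, 8]


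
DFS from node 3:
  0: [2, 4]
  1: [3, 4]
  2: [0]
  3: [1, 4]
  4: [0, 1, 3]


Visit 3, push [4, 1]
Visit 1, push [4]
Visit 4, push [0]
Visit 0, push [2]
Visit 2, push []

DFS order: [3, 1, 4, 0, 2]


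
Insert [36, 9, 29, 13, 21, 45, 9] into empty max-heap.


Insert 36: [36]
Insert 9: [36, 9]
Insert 29: [36, 9, 29]
Insert 13: [36, 13, 29, 9]
Insert 21: [36, 21, 29, 9, 13]
Insert 45: [45, 21, 36, 9, 13, 29]
Insert 9: [45, 21, 36, 9, 13, 29, 9]

Final heap: [45, 21, 36, 9, 13, 29, 9]


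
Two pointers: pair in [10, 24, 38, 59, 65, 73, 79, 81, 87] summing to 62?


lo=0(10)+hi=8(87)=97
lo=0(10)+hi=7(81)=91
lo=0(10)+hi=6(79)=89
lo=0(10)+hi=5(73)=83
lo=0(10)+hi=4(65)=75
lo=0(10)+hi=3(59)=69
lo=0(10)+hi=2(38)=48
lo=1(24)+hi=2(38)=62

Yes: 24+38=62


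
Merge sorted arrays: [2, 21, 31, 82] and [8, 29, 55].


Take 2 from A
Take 8 from B
Take 21 from A
Take 29 from B
Take 31 from A
Take 55 from B

Merged: [2, 8, 21, 29, 31, 55, 82]


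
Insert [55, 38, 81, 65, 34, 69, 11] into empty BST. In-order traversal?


Insert 55: root
Insert 38: L from 55
Insert 81: R from 55
Insert 65: R from 55 -> L from 81
Insert 34: L from 55 -> L from 38
Insert 69: R from 55 -> L from 81 -> R from 65
Insert 11: L from 55 -> L from 38 -> L from 34

In-order: [11, 34, 38, 55, 65, 69, 81]


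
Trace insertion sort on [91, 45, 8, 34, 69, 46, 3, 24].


Initial: [91, 45, 8, 34, 69, 46, 3, 24]
Insert 45: [45, 91, 8, 34, 69, 46, 3, 24]
Insert 8: [8, 45, 91, 34, 69, 46, 3, 24]
Insert 34: [8, 34, 45, 91, 69, 46, 3, 24]
Insert 69: [8, 34, 45, 69, 91, 46, 3, 24]
Insert 46: [8, 34, 45, 46, 69, 91, 3, 24]
Insert 3: [3, 8, 34, 45, 46, 69, 91, 24]
Insert 24: [3, 8, 24, 34, 45, 46, 69, 91]

Sorted: [3, 8, 24, 34, 45, 46, 69, 91]


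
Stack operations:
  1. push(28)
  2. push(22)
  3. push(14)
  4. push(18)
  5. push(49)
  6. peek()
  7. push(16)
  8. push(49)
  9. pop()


push(28) -> [28]
push(22) -> [28, 22]
push(14) -> [28, 22, 14]
push(18) -> [28, 22, 14, 18]
push(49) -> [28, 22, 14, 18, 49]
peek()->49
push(16) -> [28, 22, 14, 18, 49, 16]
push(49) -> [28, 22, 14, 18, 49, 16, 49]
pop()->49, [28, 22, 14, 18, 49, 16]

Final stack: [28, 22, 14, 18, 49, 16]


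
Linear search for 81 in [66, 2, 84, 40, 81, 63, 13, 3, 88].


i=0: 66!=81
i=1: 2!=81
i=2: 84!=81
i=3: 40!=81
i=4: 81==81 found!

Found at 4, 5 comps


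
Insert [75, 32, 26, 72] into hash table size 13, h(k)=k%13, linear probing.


Insert 75: h=10 -> slot 10
Insert 32: h=6 -> slot 6
Insert 26: h=0 -> slot 0
Insert 72: h=7 -> slot 7

Table: [26, None, None, None, None, None, 32, 72, None, None, 75, None, None]


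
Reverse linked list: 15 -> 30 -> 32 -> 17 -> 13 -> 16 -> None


Step 1: curr=15, set curr.next=prev(None) | reversed so far: 15
Step 2: curr=30, set curr.next=prev(15) | reversed so far: 30 -> 15
Step 3: curr=32, set curr.next=prev(30) | reversed so far: 32 -> 30 -> 15
Step 4: curr=17, set curr.next=prev(32) | reversed so far: 17 -> 32 -> 30 -> 15
Step 5: curr=13, set curr.next=prev(17) | reversed so far: 13 -> 17 -> 32 -> 30 -> 15
Step 6: curr=16, set curr.next=prev(13) | reversed so far: 16 -> 13 -> 17 -> 32 -> 30 -> 15

16 -> 13 -> 17 -> 32 -> 30 -> 15 -> None


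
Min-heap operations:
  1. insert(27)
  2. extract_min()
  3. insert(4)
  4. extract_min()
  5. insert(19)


insert(27) -> [27]
extract_min()->27, []
insert(4) -> [4]
extract_min()->4, []
insert(19) -> [19]

Final heap: [19]


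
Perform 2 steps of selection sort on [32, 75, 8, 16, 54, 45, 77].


Initial: [32, 75, 8, 16, 54, 45, 77]
Step 1: min=8 at 2
  Swap: [8, 75, 32, 16, 54, 45, 77]
Step 2: min=16 at 3
  Swap: [8, 16, 32, 75, 54, 45, 77]

After 2 steps: [8, 16, 32, 75, 54, 45, 77]


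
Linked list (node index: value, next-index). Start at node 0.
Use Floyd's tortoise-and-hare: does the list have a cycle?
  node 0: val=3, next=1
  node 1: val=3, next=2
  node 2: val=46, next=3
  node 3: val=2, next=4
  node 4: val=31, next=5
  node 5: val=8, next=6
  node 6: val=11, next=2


Floyd's tortoise (slow, +1) and hare (fast, +2):
  init: slow=0, fast=0
  step 1: slow=1, fast=2
  step 2: slow=2, fast=4
  step 3: slow=3, fast=6
  step 4: slow=4, fast=3
  step 5: slow=5, fast=5
  slow == fast at node 5: cycle detected

Cycle: yes


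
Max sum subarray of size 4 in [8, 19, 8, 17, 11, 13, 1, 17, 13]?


[0:4]: 52
[1:5]: 55
[2:6]: 49
[3:7]: 42
[4:8]: 42
[5:9]: 44

Max: 55 at [1:5]


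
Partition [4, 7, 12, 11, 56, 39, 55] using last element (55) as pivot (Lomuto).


Pivot: 55
  4 <= 55: advance i (no swap)
  7 <= 55: advance i (no swap)
  12 <= 55: advance i (no swap)
  11 <= 55: advance i (no swap)
  39 <= 55: swap -> [4, 7, 12, 11, 39, 56, 55]
Place pivot at 5: [4, 7, 12, 11, 39, 55, 56]

Partitioned: [4, 7, 12, 11, 39, 55, 56]


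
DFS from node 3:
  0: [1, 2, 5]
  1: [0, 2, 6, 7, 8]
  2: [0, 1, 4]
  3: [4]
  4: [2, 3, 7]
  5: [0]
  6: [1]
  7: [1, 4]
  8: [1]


Visit 3, push [4]
Visit 4, push [7, 2]
Visit 2, push [1, 0]
Visit 0, push [5, 1]
Visit 1, push [8, 7, 6]
Visit 6, push []
Visit 7, push []
Visit 8, push []
Visit 5, push []

DFS order: [3, 4, 2, 0, 1, 6, 7, 8, 5]


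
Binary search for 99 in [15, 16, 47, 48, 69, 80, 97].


Step 1: lo=0, hi=6, mid=3, val=48
Step 2: lo=4, hi=6, mid=5, val=80
Step 3: lo=6, hi=6, mid=6, val=97

Not found


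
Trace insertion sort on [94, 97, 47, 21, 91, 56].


Initial: [94, 97, 47, 21, 91, 56]
Insert 97: [94, 97, 47, 21, 91, 56]
Insert 47: [47, 94, 97, 21, 91, 56]
Insert 21: [21, 47, 94, 97, 91, 56]
Insert 91: [21, 47, 91, 94, 97, 56]
Insert 56: [21, 47, 56, 91, 94, 97]

Sorted: [21, 47, 56, 91, 94, 97]


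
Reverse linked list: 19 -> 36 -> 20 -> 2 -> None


Step 1: curr=19, set curr.next=prev(None) | reversed so far: 19
Step 2: curr=36, set curr.next=prev(19) | reversed so far: 36 -> 19
Step 3: curr=20, set curr.next=prev(36) | reversed so far: 20 -> 36 -> 19
Step 4: curr=2, set curr.next=prev(20) | reversed so far: 2 -> 20 -> 36 -> 19

2 -> 20 -> 36 -> 19 -> None


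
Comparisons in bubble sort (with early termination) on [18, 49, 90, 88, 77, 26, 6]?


Algorithm: bubble sort (with early termination)
Input: [18, 49, 90, 88, 77, 26, 6]
Sorted: [6, 18, 26, 49, 77, 88, 90]

21


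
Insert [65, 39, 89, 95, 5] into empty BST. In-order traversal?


Insert 65: root
Insert 39: L from 65
Insert 89: R from 65
Insert 95: R from 65 -> R from 89
Insert 5: L from 65 -> L from 39

In-order: [5, 39, 65, 89, 95]


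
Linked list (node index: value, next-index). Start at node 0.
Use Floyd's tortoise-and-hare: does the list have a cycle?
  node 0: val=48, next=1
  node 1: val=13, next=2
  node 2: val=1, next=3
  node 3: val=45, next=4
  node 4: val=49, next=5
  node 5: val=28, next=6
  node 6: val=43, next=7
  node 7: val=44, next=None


Floyd's tortoise (slow, +1) and hare (fast, +2):
  init: slow=0, fast=0
  step 1: slow=1, fast=2
  step 2: slow=2, fast=4
  step 3: slow=3, fast=6
  step 4: fast 6->7->None, no cycle

Cycle: no


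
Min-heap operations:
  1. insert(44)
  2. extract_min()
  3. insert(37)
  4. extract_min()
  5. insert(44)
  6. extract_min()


insert(44) -> [44]
extract_min()->44, []
insert(37) -> [37]
extract_min()->37, []
insert(44) -> [44]
extract_min()->44, []

Final heap: []


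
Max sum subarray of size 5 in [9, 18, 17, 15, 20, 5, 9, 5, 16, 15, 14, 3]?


[0:5]: 79
[1:6]: 75
[2:7]: 66
[3:8]: 54
[4:9]: 55
[5:10]: 50
[6:11]: 59
[7:12]: 53

Max: 79 at [0:5]


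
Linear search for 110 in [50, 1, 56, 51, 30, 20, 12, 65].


i=0: 50!=110
i=1: 1!=110
i=2: 56!=110
i=3: 51!=110
i=4: 30!=110
i=5: 20!=110
i=6: 12!=110
i=7: 65!=110

Not found, 8 comps


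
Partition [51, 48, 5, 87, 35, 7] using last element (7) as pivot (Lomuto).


Pivot: 7
  5 <= 7: swap -> [5, 48, 51, 87, 35, 7]
Place pivot at 1: [5, 7, 51, 87, 35, 48]

Partitioned: [5, 7, 51, 87, 35, 48]


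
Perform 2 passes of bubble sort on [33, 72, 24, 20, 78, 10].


Initial: [33, 72, 24, 20, 78, 10]
Pass 1: [33, 24, 20, 72, 10, 78] (3 swaps)
Pass 2: [24, 20, 33, 10, 72, 78] (3 swaps)

After 2 passes: [24, 20, 33, 10, 72, 78]


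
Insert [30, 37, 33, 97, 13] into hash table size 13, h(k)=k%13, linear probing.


Insert 30: h=4 -> slot 4
Insert 37: h=11 -> slot 11
Insert 33: h=7 -> slot 7
Insert 97: h=6 -> slot 6
Insert 13: h=0 -> slot 0

Table: [13, None, None, None, 30, None, 97, 33, None, None, None, 37, None]


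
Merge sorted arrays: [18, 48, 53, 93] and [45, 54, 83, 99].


Take 18 from A
Take 45 from B
Take 48 from A
Take 53 from A
Take 54 from B
Take 83 from B
Take 93 from A

Merged: [18, 45, 48, 53, 54, 83, 93, 99]


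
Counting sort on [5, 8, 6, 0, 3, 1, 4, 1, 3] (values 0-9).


Input: [5, 8, 6, 0, 3, 1, 4, 1, 3]
Counts: [1, 2, 0, 2, 1, 1, 1, 0, 1, 0]

Sorted: [0, 1, 1, 3, 3, 4, 5, 6, 8]


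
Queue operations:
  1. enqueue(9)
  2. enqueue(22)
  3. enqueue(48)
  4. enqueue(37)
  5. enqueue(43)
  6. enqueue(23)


enqueue(9) -> [9]
enqueue(22) -> [9, 22]
enqueue(48) -> [9, 22, 48]
enqueue(37) -> [9, 22, 48, 37]
enqueue(43) -> [9, 22, 48, 37, 43]
enqueue(23) -> [9, 22, 48, 37, 43, 23]

Final queue: [9, 22, 48, 37, 43, 23]


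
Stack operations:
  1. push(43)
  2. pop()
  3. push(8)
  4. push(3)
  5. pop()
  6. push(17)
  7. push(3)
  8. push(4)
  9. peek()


push(43) -> [43]
pop()->43, []
push(8) -> [8]
push(3) -> [8, 3]
pop()->3, [8]
push(17) -> [8, 17]
push(3) -> [8, 17, 3]
push(4) -> [8, 17, 3, 4]
peek()->4

Final stack: [8, 17, 3, 4]


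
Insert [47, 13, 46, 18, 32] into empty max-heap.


Insert 47: [47]
Insert 13: [47, 13]
Insert 46: [47, 13, 46]
Insert 18: [47, 18, 46, 13]
Insert 32: [47, 32, 46, 13, 18]

Final heap: [47, 32, 46, 13, 18]


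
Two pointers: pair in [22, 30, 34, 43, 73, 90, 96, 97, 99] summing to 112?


lo=0(22)+hi=8(99)=121
lo=0(22)+hi=7(97)=119
lo=0(22)+hi=6(96)=118
lo=0(22)+hi=5(90)=112

Yes: 22+90=112


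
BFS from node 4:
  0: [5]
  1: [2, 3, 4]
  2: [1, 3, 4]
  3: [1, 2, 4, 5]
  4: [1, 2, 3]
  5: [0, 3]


Visit 4, enqueue [1, 2, 3]
Visit 1, enqueue []
Visit 2, enqueue []
Visit 3, enqueue [5]
Visit 5, enqueue [0]
Visit 0, enqueue []

BFS order: [4, 1, 2, 3, 5, 0]


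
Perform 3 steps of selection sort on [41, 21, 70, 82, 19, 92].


Initial: [41, 21, 70, 82, 19, 92]
Step 1: min=19 at 4
  Swap: [19, 21, 70, 82, 41, 92]
Step 2: min=21 at 1
  Swap: [19, 21, 70, 82, 41, 92]
Step 3: min=41 at 4
  Swap: [19, 21, 41, 82, 70, 92]

After 3 steps: [19, 21, 41, 82, 70, 92]


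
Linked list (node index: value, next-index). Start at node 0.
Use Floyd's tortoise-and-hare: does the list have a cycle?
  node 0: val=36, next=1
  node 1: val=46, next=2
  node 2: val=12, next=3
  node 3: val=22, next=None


Floyd's tortoise (slow, +1) and hare (fast, +2):
  init: slow=0, fast=0
  step 1: slow=1, fast=2
  step 2: fast 2->3->None, no cycle

Cycle: no


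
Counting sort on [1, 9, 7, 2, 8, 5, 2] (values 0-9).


Input: [1, 9, 7, 2, 8, 5, 2]
Counts: [0, 1, 2, 0, 0, 1, 0, 1, 1, 1]

Sorted: [1, 2, 2, 5, 7, 8, 9]


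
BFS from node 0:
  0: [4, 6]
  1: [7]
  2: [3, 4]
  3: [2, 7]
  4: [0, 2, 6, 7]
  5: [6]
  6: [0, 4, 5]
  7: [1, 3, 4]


Visit 0, enqueue [4, 6]
Visit 4, enqueue [2, 7]
Visit 6, enqueue [5]
Visit 2, enqueue [3]
Visit 7, enqueue [1]
Visit 5, enqueue []
Visit 3, enqueue []
Visit 1, enqueue []

BFS order: [0, 4, 6, 2, 7, 5, 3, 1]


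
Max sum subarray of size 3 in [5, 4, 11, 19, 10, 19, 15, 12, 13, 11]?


[0:3]: 20
[1:4]: 34
[2:5]: 40
[3:6]: 48
[4:7]: 44
[5:8]: 46
[6:9]: 40
[7:10]: 36

Max: 48 at [3:6]


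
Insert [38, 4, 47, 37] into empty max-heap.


Insert 38: [38]
Insert 4: [38, 4]
Insert 47: [47, 4, 38]
Insert 37: [47, 37, 38, 4]

Final heap: [47, 37, 38, 4]


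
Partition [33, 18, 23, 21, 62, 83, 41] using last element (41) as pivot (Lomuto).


Pivot: 41
  33 <= 41: advance i (no swap)
  18 <= 41: advance i (no swap)
  23 <= 41: advance i (no swap)
  21 <= 41: advance i (no swap)
Place pivot at 4: [33, 18, 23, 21, 41, 83, 62]

Partitioned: [33, 18, 23, 21, 41, 83, 62]


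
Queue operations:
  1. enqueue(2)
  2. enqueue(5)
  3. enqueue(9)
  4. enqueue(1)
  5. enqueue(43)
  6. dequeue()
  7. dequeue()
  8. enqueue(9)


enqueue(2) -> [2]
enqueue(5) -> [2, 5]
enqueue(9) -> [2, 5, 9]
enqueue(1) -> [2, 5, 9, 1]
enqueue(43) -> [2, 5, 9, 1, 43]
dequeue()->2, [5, 9, 1, 43]
dequeue()->5, [9, 1, 43]
enqueue(9) -> [9, 1, 43, 9]

Final queue: [9, 1, 43, 9]


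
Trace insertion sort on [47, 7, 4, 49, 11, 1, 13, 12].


Initial: [47, 7, 4, 49, 11, 1, 13, 12]
Insert 7: [7, 47, 4, 49, 11, 1, 13, 12]
Insert 4: [4, 7, 47, 49, 11, 1, 13, 12]
Insert 49: [4, 7, 47, 49, 11, 1, 13, 12]
Insert 11: [4, 7, 11, 47, 49, 1, 13, 12]
Insert 1: [1, 4, 7, 11, 47, 49, 13, 12]
Insert 13: [1, 4, 7, 11, 13, 47, 49, 12]
Insert 12: [1, 4, 7, 11, 12, 13, 47, 49]

Sorted: [1, 4, 7, 11, 12, 13, 47, 49]


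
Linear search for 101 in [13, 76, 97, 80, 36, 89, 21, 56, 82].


i=0: 13!=101
i=1: 76!=101
i=2: 97!=101
i=3: 80!=101
i=4: 36!=101
i=5: 89!=101
i=6: 21!=101
i=7: 56!=101
i=8: 82!=101

Not found, 9 comps


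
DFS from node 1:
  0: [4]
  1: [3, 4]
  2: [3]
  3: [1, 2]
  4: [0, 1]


Visit 1, push [4, 3]
Visit 3, push [2]
Visit 2, push []
Visit 4, push [0]
Visit 0, push []

DFS order: [1, 3, 2, 4, 0]


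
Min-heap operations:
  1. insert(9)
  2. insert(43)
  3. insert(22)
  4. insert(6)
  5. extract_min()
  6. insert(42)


insert(9) -> [9]
insert(43) -> [9, 43]
insert(22) -> [9, 43, 22]
insert(6) -> [6, 9, 22, 43]
extract_min()->6, [9, 43, 22]
insert(42) -> [9, 42, 22, 43]

Final heap: [9, 42, 22, 43]


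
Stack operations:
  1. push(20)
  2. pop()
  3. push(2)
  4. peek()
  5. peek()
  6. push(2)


push(20) -> [20]
pop()->20, []
push(2) -> [2]
peek()->2
peek()->2
push(2) -> [2, 2]

Final stack: [2, 2]


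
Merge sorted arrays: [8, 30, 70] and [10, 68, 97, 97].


Take 8 from A
Take 10 from B
Take 30 from A
Take 68 from B
Take 70 from A

Merged: [8, 10, 30, 68, 70, 97, 97]


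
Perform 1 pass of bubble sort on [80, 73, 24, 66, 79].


Initial: [80, 73, 24, 66, 79]
Pass 1: [73, 24, 66, 79, 80] (4 swaps)

After 1 pass: [73, 24, 66, 79, 80]


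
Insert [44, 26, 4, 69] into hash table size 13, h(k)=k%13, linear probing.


Insert 44: h=5 -> slot 5
Insert 26: h=0 -> slot 0
Insert 4: h=4 -> slot 4
Insert 69: h=4, 2 probes -> slot 6

Table: [26, None, None, None, 4, 44, 69, None, None, None, None, None, None]


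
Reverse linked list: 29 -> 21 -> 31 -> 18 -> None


Step 1: curr=29, set curr.next=prev(None) | reversed so far: 29
Step 2: curr=21, set curr.next=prev(29) | reversed so far: 21 -> 29
Step 3: curr=31, set curr.next=prev(21) | reversed so far: 31 -> 21 -> 29
Step 4: curr=18, set curr.next=prev(31) | reversed so far: 18 -> 31 -> 21 -> 29

18 -> 31 -> 21 -> 29 -> None


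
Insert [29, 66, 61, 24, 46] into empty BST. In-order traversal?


Insert 29: root
Insert 66: R from 29
Insert 61: R from 29 -> L from 66
Insert 24: L from 29
Insert 46: R from 29 -> L from 66 -> L from 61

In-order: [24, 29, 46, 61, 66]


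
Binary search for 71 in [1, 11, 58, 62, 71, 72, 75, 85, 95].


Step 1: lo=0, hi=8, mid=4, val=71

Found at index 4


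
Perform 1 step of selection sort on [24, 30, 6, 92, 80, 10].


Initial: [24, 30, 6, 92, 80, 10]
Step 1: min=6 at 2
  Swap: [6, 30, 24, 92, 80, 10]

After 1 step: [6, 30, 24, 92, 80, 10]


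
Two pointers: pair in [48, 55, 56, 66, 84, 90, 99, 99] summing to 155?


lo=0(48)+hi=7(99)=147
lo=1(55)+hi=7(99)=154
lo=2(56)+hi=7(99)=155

Yes: 56+99=155


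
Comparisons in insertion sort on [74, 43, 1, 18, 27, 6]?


Algorithm: insertion sort
Input: [74, 43, 1, 18, 27, 6]
Sorted: [1, 6, 18, 27, 43, 74]

14


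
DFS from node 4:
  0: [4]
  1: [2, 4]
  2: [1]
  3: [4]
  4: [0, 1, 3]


Visit 4, push [3, 1, 0]
Visit 0, push []
Visit 1, push [2]
Visit 2, push []
Visit 3, push []

DFS order: [4, 0, 1, 2, 3]


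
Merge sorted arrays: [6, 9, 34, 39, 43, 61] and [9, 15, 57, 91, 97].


Take 6 from A
Take 9 from A
Take 9 from B
Take 15 from B
Take 34 from A
Take 39 from A
Take 43 from A
Take 57 from B
Take 61 from A

Merged: [6, 9, 9, 15, 34, 39, 43, 57, 61, 91, 97]


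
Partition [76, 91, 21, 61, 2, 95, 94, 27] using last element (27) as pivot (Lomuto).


Pivot: 27
  21 <= 27: swap -> [21, 91, 76, 61, 2, 95, 94, 27]
  2 <= 27: swap -> [21, 2, 76, 61, 91, 95, 94, 27]
Place pivot at 2: [21, 2, 27, 61, 91, 95, 94, 76]

Partitioned: [21, 2, 27, 61, 91, 95, 94, 76]


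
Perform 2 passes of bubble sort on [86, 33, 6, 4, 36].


Initial: [86, 33, 6, 4, 36]
Pass 1: [33, 6, 4, 36, 86] (4 swaps)
Pass 2: [6, 4, 33, 36, 86] (2 swaps)

After 2 passes: [6, 4, 33, 36, 86]


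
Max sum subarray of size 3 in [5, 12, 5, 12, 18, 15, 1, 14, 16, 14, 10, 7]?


[0:3]: 22
[1:4]: 29
[2:5]: 35
[3:6]: 45
[4:7]: 34
[5:8]: 30
[6:9]: 31
[7:10]: 44
[8:11]: 40
[9:12]: 31

Max: 45 at [3:6]


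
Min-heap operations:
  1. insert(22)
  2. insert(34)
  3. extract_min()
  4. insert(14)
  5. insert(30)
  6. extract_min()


insert(22) -> [22]
insert(34) -> [22, 34]
extract_min()->22, [34]
insert(14) -> [14, 34]
insert(30) -> [14, 34, 30]
extract_min()->14, [30, 34]

Final heap: [30, 34]


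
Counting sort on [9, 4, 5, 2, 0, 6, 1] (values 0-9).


Input: [9, 4, 5, 2, 0, 6, 1]
Counts: [1, 1, 1, 0, 1, 1, 1, 0, 0, 1]

Sorted: [0, 1, 2, 4, 5, 6, 9]


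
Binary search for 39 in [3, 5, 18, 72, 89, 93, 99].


Step 1: lo=0, hi=6, mid=3, val=72
Step 2: lo=0, hi=2, mid=1, val=5
Step 3: lo=2, hi=2, mid=2, val=18

Not found


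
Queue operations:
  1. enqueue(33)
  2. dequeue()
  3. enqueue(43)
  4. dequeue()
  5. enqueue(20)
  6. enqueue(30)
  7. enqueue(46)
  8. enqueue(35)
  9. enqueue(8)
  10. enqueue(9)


enqueue(33) -> [33]
dequeue()->33, []
enqueue(43) -> [43]
dequeue()->43, []
enqueue(20) -> [20]
enqueue(30) -> [20, 30]
enqueue(46) -> [20, 30, 46]
enqueue(35) -> [20, 30, 46, 35]
enqueue(8) -> [20, 30, 46, 35, 8]
enqueue(9) -> [20, 30, 46, 35, 8, 9]

Final queue: [20, 30, 46, 35, 8, 9]


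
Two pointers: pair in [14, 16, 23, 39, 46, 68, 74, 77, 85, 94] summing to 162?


lo=0(14)+hi=9(94)=108
lo=1(16)+hi=9(94)=110
lo=2(23)+hi=9(94)=117
lo=3(39)+hi=9(94)=133
lo=4(46)+hi=9(94)=140
lo=5(68)+hi=9(94)=162

Yes: 68+94=162


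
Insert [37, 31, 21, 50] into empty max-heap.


Insert 37: [37]
Insert 31: [37, 31]
Insert 21: [37, 31, 21]
Insert 50: [50, 37, 21, 31]

Final heap: [50, 37, 21, 31]


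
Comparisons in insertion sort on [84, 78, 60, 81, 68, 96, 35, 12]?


Algorithm: insertion sort
Input: [84, 78, 60, 81, 68, 96, 35, 12]
Sorted: [12, 35, 60, 68, 78, 81, 84, 96]

23


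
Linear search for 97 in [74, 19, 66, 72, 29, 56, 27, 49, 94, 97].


i=0: 74!=97
i=1: 19!=97
i=2: 66!=97
i=3: 72!=97
i=4: 29!=97
i=5: 56!=97
i=6: 27!=97
i=7: 49!=97
i=8: 94!=97
i=9: 97==97 found!

Found at 9, 10 comps


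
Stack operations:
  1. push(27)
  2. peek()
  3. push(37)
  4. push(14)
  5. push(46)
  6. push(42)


push(27) -> [27]
peek()->27
push(37) -> [27, 37]
push(14) -> [27, 37, 14]
push(46) -> [27, 37, 14, 46]
push(42) -> [27, 37, 14, 46, 42]

Final stack: [27, 37, 14, 46, 42]


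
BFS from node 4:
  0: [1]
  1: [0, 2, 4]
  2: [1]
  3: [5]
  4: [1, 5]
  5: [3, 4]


Visit 4, enqueue [1, 5]
Visit 1, enqueue [0, 2]
Visit 5, enqueue [3]
Visit 0, enqueue []
Visit 2, enqueue []
Visit 3, enqueue []

BFS order: [4, 1, 5, 0, 2, 3]


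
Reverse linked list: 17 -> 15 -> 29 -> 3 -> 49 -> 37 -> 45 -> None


Step 1: curr=17, set curr.next=prev(None) | reversed so far: 17
Step 2: curr=15, set curr.next=prev(17) | reversed so far: 15 -> 17
Step 3: curr=29, set curr.next=prev(15) | reversed so far: 29 -> 15 -> 17
Step 4: curr=3, set curr.next=prev(29) | reversed so far: 3 -> 29 -> 15 -> 17
Step 5: curr=49, set curr.next=prev(3) | reversed so far: 49 -> 3 -> 29 -> 15 -> 17
Step 6: curr=37, set curr.next=prev(49) | reversed so far: 37 -> 49 -> 3 -> 29 -> 15 -> 17
Step 7: curr=45, set curr.next=prev(37) | reversed so far: 45 -> 37 -> 49 -> 3 -> 29 -> 15 -> 17

45 -> 37 -> 49 -> 3 -> 29 -> 15 -> 17 -> None


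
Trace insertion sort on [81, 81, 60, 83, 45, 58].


Initial: [81, 81, 60, 83, 45, 58]
Insert 81: [81, 81, 60, 83, 45, 58]
Insert 60: [60, 81, 81, 83, 45, 58]
Insert 83: [60, 81, 81, 83, 45, 58]
Insert 45: [45, 60, 81, 81, 83, 58]
Insert 58: [45, 58, 60, 81, 81, 83]

Sorted: [45, 58, 60, 81, 81, 83]


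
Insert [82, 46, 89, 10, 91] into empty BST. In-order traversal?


Insert 82: root
Insert 46: L from 82
Insert 89: R from 82
Insert 10: L from 82 -> L from 46
Insert 91: R from 82 -> R from 89

In-order: [10, 46, 82, 89, 91]


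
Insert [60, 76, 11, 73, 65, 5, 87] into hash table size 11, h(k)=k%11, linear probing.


Insert 60: h=5 -> slot 5
Insert 76: h=10 -> slot 10
Insert 11: h=0 -> slot 0
Insert 73: h=7 -> slot 7
Insert 65: h=10, 2 probes -> slot 1
Insert 5: h=5, 1 probes -> slot 6
Insert 87: h=10, 3 probes -> slot 2

Table: [11, 65, 87, None, None, 60, 5, 73, None, None, 76]


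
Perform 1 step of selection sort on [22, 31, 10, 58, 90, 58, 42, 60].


Initial: [22, 31, 10, 58, 90, 58, 42, 60]
Step 1: min=10 at 2
  Swap: [10, 31, 22, 58, 90, 58, 42, 60]

After 1 step: [10, 31, 22, 58, 90, 58, 42, 60]


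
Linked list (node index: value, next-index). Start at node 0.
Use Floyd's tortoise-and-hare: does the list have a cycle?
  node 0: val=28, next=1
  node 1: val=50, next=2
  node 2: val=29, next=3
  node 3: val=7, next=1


Floyd's tortoise (slow, +1) and hare (fast, +2):
  init: slow=0, fast=0
  step 1: slow=1, fast=2
  step 2: slow=2, fast=1
  step 3: slow=3, fast=3
  slow == fast at node 3: cycle detected

Cycle: yes


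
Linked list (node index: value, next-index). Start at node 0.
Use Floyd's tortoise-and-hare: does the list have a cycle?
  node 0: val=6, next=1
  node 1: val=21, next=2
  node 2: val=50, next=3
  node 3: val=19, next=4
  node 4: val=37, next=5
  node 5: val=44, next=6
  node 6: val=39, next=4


Floyd's tortoise (slow, +1) and hare (fast, +2):
  init: slow=0, fast=0
  step 1: slow=1, fast=2
  step 2: slow=2, fast=4
  step 3: slow=3, fast=6
  step 4: slow=4, fast=5
  step 5: slow=5, fast=4
  step 6: slow=6, fast=6
  slow == fast at node 6: cycle detected

Cycle: yes


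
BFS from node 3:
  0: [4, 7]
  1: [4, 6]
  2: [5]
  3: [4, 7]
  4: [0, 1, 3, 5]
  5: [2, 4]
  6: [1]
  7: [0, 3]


Visit 3, enqueue [4, 7]
Visit 4, enqueue [0, 1, 5]
Visit 7, enqueue []
Visit 0, enqueue []
Visit 1, enqueue [6]
Visit 5, enqueue [2]
Visit 6, enqueue []
Visit 2, enqueue []

BFS order: [3, 4, 7, 0, 1, 5, 6, 2]


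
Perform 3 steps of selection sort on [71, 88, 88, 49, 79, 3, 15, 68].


Initial: [71, 88, 88, 49, 79, 3, 15, 68]
Step 1: min=3 at 5
  Swap: [3, 88, 88, 49, 79, 71, 15, 68]
Step 2: min=15 at 6
  Swap: [3, 15, 88, 49, 79, 71, 88, 68]
Step 3: min=49 at 3
  Swap: [3, 15, 49, 88, 79, 71, 88, 68]

After 3 steps: [3, 15, 49, 88, 79, 71, 88, 68]


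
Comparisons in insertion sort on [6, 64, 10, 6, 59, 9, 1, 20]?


Algorithm: insertion sort
Input: [6, 64, 10, 6, 59, 9, 1, 20]
Sorted: [1, 6, 6, 9, 10, 20, 59, 64]

21


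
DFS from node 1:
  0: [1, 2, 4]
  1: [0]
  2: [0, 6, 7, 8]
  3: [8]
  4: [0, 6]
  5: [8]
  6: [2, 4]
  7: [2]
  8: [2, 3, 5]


Visit 1, push [0]
Visit 0, push [4, 2]
Visit 2, push [8, 7, 6]
Visit 6, push [4]
Visit 4, push []
Visit 7, push []
Visit 8, push [5, 3]
Visit 3, push []
Visit 5, push []

DFS order: [1, 0, 2, 6, 4, 7, 8, 3, 5]


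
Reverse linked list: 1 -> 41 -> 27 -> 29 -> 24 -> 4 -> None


Step 1: curr=1, set curr.next=prev(None) | reversed so far: 1
Step 2: curr=41, set curr.next=prev(1) | reversed so far: 41 -> 1
Step 3: curr=27, set curr.next=prev(41) | reversed so far: 27 -> 41 -> 1
Step 4: curr=29, set curr.next=prev(27) | reversed so far: 29 -> 27 -> 41 -> 1
Step 5: curr=24, set curr.next=prev(29) | reversed so far: 24 -> 29 -> 27 -> 41 -> 1
Step 6: curr=4, set curr.next=prev(24) | reversed so far: 4 -> 24 -> 29 -> 27 -> 41 -> 1

4 -> 24 -> 29 -> 27 -> 41 -> 1 -> None


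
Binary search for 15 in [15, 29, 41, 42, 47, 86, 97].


Step 1: lo=0, hi=6, mid=3, val=42
Step 2: lo=0, hi=2, mid=1, val=29
Step 3: lo=0, hi=0, mid=0, val=15

Found at index 0


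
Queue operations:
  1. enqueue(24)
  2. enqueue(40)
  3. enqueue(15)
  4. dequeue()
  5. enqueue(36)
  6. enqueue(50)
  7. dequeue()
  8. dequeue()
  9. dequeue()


enqueue(24) -> [24]
enqueue(40) -> [24, 40]
enqueue(15) -> [24, 40, 15]
dequeue()->24, [40, 15]
enqueue(36) -> [40, 15, 36]
enqueue(50) -> [40, 15, 36, 50]
dequeue()->40, [15, 36, 50]
dequeue()->15, [36, 50]
dequeue()->36, [50]

Final queue: [50]


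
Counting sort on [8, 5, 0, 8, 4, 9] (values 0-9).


Input: [8, 5, 0, 8, 4, 9]
Counts: [1, 0, 0, 0, 1, 1, 0, 0, 2, 1]

Sorted: [0, 4, 5, 8, 8, 9]


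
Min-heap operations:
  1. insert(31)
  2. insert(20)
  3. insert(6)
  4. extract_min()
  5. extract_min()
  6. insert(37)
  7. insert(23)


insert(31) -> [31]
insert(20) -> [20, 31]
insert(6) -> [6, 31, 20]
extract_min()->6, [20, 31]
extract_min()->20, [31]
insert(37) -> [31, 37]
insert(23) -> [23, 37, 31]

Final heap: [23, 37, 31]


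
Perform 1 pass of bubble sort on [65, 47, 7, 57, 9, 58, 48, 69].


Initial: [65, 47, 7, 57, 9, 58, 48, 69]
Pass 1: [47, 7, 57, 9, 58, 48, 65, 69] (6 swaps)

After 1 pass: [47, 7, 57, 9, 58, 48, 65, 69]


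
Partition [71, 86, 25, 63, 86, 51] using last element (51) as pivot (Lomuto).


Pivot: 51
  25 <= 51: swap -> [25, 86, 71, 63, 86, 51]
Place pivot at 1: [25, 51, 71, 63, 86, 86]

Partitioned: [25, 51, 71, 63, 86, 86]


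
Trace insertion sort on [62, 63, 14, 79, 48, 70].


Initial: [62, 63, 14, 79, 48, 70]
Insert 63: [62, 63, 14, 79, 48, 70]
Insert 14: [14, 62, 63, 79, 48, 70]
Insert 79: [14, 62, 63, 79, 48, 70]
Insert 48: [14, 48, 62, 63, 79, 70]
Insert 70: [14, 48, 62, 63, 70, 79]

Sorted: [14, 48, 62, 63, 70, 79]


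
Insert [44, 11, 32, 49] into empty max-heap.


Insert 44: [44]
Insert 11: [44, 11]
Insert 32: [44, 11, 32]
Insert 49: [49, 44, 32, 11]

Final heap: [49, 44, 32, 11]


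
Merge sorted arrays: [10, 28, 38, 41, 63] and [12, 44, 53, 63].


Take 10 from A
Take 12 from B
Take 28 from A
Take 38 from A
Take 41 from A
Take 44 from B
Take 53 from B
Take 63 from A

Merged: [10, 12, 28, 38, 41, 44, 53, 63, 63]


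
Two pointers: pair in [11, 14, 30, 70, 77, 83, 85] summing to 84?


lo=0(11)+hi=6(85)=96
lo=0(11)+hi=5(83)=94
lo=0(11)+hi=4(77)=88
lo=0(11)+hi=3(70)=81
lo=1(14)+hi=3(70)=84

Yes: 14+70=84


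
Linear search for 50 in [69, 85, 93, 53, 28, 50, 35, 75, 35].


i=0: 69!=50
i=1: 85!=50
i=2: 93!=50
i=3: 53!=50
i=4: 28!=50
i=5: 50==50 found!

Found at 5, 6 comps


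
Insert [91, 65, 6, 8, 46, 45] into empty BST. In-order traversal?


Insert 91: root
Insert 65: L from 91
Insert 6: L from 91 -> L from 65
Insert 8: L from 91 -> L from 65 -> R from 6
Insert 46: L from 91 -> L from 65 -> R from 6 -> R from 8
Insert 45: L from 91 -> L from 65 -> R from 6 -> R from 8 -> L from 46

In-order: [6, 8, 45, 46, 65, 91]


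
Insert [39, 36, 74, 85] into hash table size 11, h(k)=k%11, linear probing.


Insert 39: h=6 -> slot 6
Insert 36: h=3 -> slot 3
Insert 74: h=8 -> slot 8
Insert 85: h=8, 1 probes -> slot 9

Table: [None, None, None, 36, None, None, 39, None, 74, 85, None]


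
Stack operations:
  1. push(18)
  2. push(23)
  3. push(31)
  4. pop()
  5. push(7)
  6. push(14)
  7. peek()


push(18) -> [18]
push(23) -> [18, 23]
push(31) -> [18, 23, 31]
pop()->31, [18, 23]
push(7) -> [18, 23, 7]
push(14) -> [18, 23, 7, 14]
peek()->14

Final stack: [18, 23, 7, 14]


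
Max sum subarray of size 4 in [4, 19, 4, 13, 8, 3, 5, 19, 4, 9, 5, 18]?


[0:4]: 40
[1:5]: 44
[2:6]: 28
[3:7]: 29
[4:8]: 35
[5:9]: 31
[6:10]: 37
[7:11]: 37
[8:12]: 36

Max: 44 at [1:5]


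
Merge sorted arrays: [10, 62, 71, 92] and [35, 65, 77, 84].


Take 10 from A
Take 35 from B
Take 62 from A
Take 65 from B
Take 71 from A
Take 77 from B
Take 84 from B

Merged: [10, 35, 62, 65, 71, 77, 84, 92]


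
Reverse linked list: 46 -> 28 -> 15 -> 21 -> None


Step 1: curr=46, set curr.next=prev(None) | reversed so far: 46
Step 2: curr=28, set curr.next=prev(46) | reversed so far: 28 -> 46
Step 3: curr=15, set curr.next=prev(28) | reversed so far: 15 -> 28 -> 46
Step 4: curr=21, set curr.next=prev(15) | reversed so far: 21 -> 15 -> 28 -> 46

21 -> 15 -> 28 -> 46 -> None


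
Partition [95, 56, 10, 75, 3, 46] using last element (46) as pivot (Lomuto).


Pivot: 46
  10 <= 46: swap -> [10, 56, 95, 75, 3, 46]
  3 <= 46: swap -> [10, 3, 95, 75, 56, 46]
Place pivot at 2: [10, 3, 46, 75, 56, 95]

Partitioned: [10, 3, 46, 75, 56, 95]


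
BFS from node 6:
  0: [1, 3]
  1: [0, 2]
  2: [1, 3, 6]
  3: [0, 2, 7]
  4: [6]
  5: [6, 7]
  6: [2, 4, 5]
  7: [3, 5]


Visit 6, enqueue [2, 4, 5]
Visit 2, enqueue [1, 3]
Visit 4, enqueue []
Visit 5, enqueue [7]
Visit 1, enqueue [0]
Visit 3, enqueue []
Visit 7, enqueue []
Visit 0, enqueue []

BFS order: [6, 2, 4, 5, 1, 3, 7, 0]


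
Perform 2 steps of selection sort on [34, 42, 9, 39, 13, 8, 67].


Initial: [34, 42, 9, 39, 13, 8, 67]
Step 1: min=8 at 5
  Swap: [8, 42, 9, 39, 13, 34, 67]
Step 2: min=9 at 2
  Swap: [8, 9, 42, 39, 13, 34, 67]

After 2 steps: [8, 9, 42, 39, 13, 34, 67]


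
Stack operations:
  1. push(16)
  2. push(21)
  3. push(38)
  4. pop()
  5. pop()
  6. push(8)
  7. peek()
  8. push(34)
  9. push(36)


push(16) -> [16]
push(21) -> [16, 21]
push(38) -> [16, 21, 38]
pop()->38, [16, 21]
pop()->21, [16]
push(8) -> [16, 8]
peek()->8
push(34) -> [16, 8, 34]
push(36) -> [16, 8, 34, 36]

Final stack: [16, 8, 34, 36]


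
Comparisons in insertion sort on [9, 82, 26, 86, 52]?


Algorithm: insertion sort
Input: [9, 82, 26, 86, 52]
Sorted: [9, 26, 52, 82, 86]

7


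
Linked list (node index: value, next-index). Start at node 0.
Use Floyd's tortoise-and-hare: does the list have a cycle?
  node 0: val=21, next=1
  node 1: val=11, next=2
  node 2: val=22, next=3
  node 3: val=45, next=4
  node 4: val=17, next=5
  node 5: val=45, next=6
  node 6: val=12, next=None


Floyd's tortoise (slow, +1) and hare (fast, +2):
  init: slow=0, fast=0
  step 1: slow=1, fast=2
  step 2: slow=2, fast=4
  step 3: slow=3, fast=6
  step 4: fast -> None, no cycle

Cycle: no


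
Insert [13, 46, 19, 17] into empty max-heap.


Insert 13: [13]
Insert 46: [46, 13]
Insert 19: [46, 13, 19]
Insert 17: [46, 17, 19, 13]

Final heap: [46, 17, 19, 13]


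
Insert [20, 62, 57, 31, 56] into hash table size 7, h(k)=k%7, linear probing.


Insert 20: h=6 -> slot 6
Insert 62: h=6, 1 probes -> slot 0
Insert 57: h=1 -> slot 1
Insert 31: h=3 -> slot 3
Insert 56: h=0, 2 probes -> slot 2

Table: [62, 57, 56, 31, None, None, 20]


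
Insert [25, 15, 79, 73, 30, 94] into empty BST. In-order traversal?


Insert 25: root
Insert 15: L from 25
Insert 79: R from 25
Insert 73: R from 25 -> L from 79
Insert 30: R from 25 -> L from 79 -> L from 73
Insert 94: R from 25 -> R from 79

In-order: [15, 25, 30, 73, 79, 94]


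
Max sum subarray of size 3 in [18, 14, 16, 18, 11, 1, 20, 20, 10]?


[0:3]: 48
[1:4]: 48
[2:5]: 45
[3:6]: 30
[4:7]: 32
[5:8]: 41
[6:9]: 50

Max: 50 at [6:9]


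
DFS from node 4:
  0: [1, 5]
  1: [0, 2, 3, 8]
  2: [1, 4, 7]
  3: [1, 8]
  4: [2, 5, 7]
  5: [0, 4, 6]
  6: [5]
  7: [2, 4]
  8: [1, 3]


Visit 4, push [7, 5, 2]
Visit 2, push [7, 1]
Visit 1, push [8, 3, 0]
Visit 0, push [5]
Visit 5, push [6]
Visit 6, push []
Visit 3, push [8]
Visit 8, push []
Visit 7, push []

DFS order: [4, 2, 1, 0, 5, 6, 3, 8, 7]


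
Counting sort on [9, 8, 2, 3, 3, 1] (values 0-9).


Input: [9, 8, 2, 3, 3, 1]
Counts: [0, 1, 1, 2, 0, 0, 0, 0, 1, 1]

Sorted: [1, 2, 3, 3, 8, 9]


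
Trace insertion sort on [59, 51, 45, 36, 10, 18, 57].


Initial: [59, 51, 45, 36, 10, 18, 57]
Insert 51: [51, 59, 45, 36, 10, 18, 57]
Insert 45: [45, 51, 59, 36, 10, 18, 57]
Insert 36: [36, 45, 51, 59, 10, 18, 57]
Insert 10: [10, 36, 45, 51, 59, 18, 57]
Insert 18: [10, 18, 36, 45, 51, 59, 57]
Insert 57: [10, 18, 36, 45, 51, 57, 59]

Sorted: [10, 18, 36, 45, 51, 57, 59]


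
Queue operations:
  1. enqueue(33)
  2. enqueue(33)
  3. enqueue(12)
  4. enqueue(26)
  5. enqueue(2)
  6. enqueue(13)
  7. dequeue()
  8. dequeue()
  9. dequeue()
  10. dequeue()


enqueue(33) -> [33]
enqueue(33) -> [33, 33]
enqueue(12) -> [33, 33, 12]
enqueue(26) -> [33, 33, 12, 26]
enqueue(2) -> [33, 33, 12, 26, 2]
enqueue(13) -> [33, 33, 12, 26, 2, 13]
dequeue()->33, [33, 12, 26, 2, 13]
dequeue()->33, [12, 26, 2, 13]
dequeue()->12, [26, 2, 13]
dequeue()->26, [2, 13]

Final queue: [2, 13]


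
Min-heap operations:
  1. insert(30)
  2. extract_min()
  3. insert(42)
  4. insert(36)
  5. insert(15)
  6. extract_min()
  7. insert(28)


insert(30) -> [30]
extract_min()->30, []
insert(42) -> [42]
insert(36) -> [36, 42]
insert(15) -> [15, 42, 36]
extract_min()->15, [36, 42]
insert(28) -> [28, 42, 36]

Final heap: [28, 42, 36]


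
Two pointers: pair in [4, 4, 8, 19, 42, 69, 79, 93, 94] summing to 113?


lo=0(4)+hi=8(94)=98
lo=1(4)+hi=8(94)=98
lo=2(8)+hi=8(94)=102
lo=3(19)+hi=8(94)=113

Yes: 19+94=113


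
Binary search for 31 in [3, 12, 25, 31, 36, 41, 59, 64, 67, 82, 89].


Step 1: lo=0, hi=10, mid=5, val=41
Step 2: lo=0, hi=4, mid=2, val=25
Step 3: lo=3, hi=4, mid=3, val=31

Found at index 3


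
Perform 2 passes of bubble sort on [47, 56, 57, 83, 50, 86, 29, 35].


Initial: [47, 56, 57, 83, 50, 86, 29, 35]
Pass 1: [47, 56, 57, 50, 83, 29, 35, 86] (3 swaps)
Pass 2: [47, 56, 50, 57, 29, 35, 83, 86] (3 swaps)

After 2 passes: [47, 56, 50, 57, 29, 35, 83, 86]


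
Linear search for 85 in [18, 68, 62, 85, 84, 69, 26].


i=0: 18!=85
i=1: 68!=85
i=2: 62!=85
i=3: 85==85 found!

Found at 3, 4 comps


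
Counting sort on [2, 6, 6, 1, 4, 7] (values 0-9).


Input: [2, 6, 6, 1, 4, 7]
Counts: [0, 1, 1, 0, 1, 0, 2, 1, 0, 0]

Sorted: [1, 2, 4, 6, 6, 7]


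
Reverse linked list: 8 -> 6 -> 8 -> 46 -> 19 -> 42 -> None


Step 1: curr=8, set curr.next=prev(None) | reversed so far: 8
Step 2: curr=6, set curr.next=prev(8) | reversed so far: 6 -> 8
Step 3: curr=8, set curr.next=prev(6) | reversed so far: 8 -> 6 -> 8
Step 4: curr=46, set curr.next=prev(8) | reversed so far: 46 -> 8 -> 6 -> 8
Step 5: curr=19, set curr.next=prev(46) | reversed so far: 19 -> 46 -> 8 -> 6 -> 8
Step 6: curr=42, set curr.next=prev(19) | reversed so far: 42 -> 19 -> 46 -> 8 -> 6 -> 8

42 -> 19 -> 46 -> 8 -> 6 -> 8 -> None


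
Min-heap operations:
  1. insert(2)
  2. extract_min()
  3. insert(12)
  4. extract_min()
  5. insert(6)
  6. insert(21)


insert(2) -> [2]
extract_min()->2, []
insert(12) -> [12]
extract_min()->12, []
insert(6) -> [6]
insert(21) -> [6, 21]

Final heap: [6, 21]


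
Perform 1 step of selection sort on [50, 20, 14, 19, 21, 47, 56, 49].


Initial: [50, 20, 14, 19, 21, 47, 56, 49]
Step 1: min=14 at 2
  Swap: [14, 20, 50, 19, 21, 47, 56, 49]

After 1 step: [14, 20, 50, 19, 21, 47, 56, 49]


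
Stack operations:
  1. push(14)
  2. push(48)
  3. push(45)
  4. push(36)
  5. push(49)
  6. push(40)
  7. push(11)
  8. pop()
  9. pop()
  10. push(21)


push(14) -> [14]
push(48) -> [14, 48]
push(45) -> [14, 48, 45]
push(36) -> [14, 48, 45, 36]
push(49) -> [14, 48, 45, 36, 49]
push(40) -> [14, 48, 45, 36, 49, 40]
push(11) -> [14, 48, 45, 36, 49, 40, 11]
pop()->11, [14, 48, 45, 36, 49, 40]
pop()->40, [14, 48, 45, 36, 49]
push(21) -> [14, 48, 45, 36, 49, 21]

Final stack: [14, 48, 45, 36, 49, 21]
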